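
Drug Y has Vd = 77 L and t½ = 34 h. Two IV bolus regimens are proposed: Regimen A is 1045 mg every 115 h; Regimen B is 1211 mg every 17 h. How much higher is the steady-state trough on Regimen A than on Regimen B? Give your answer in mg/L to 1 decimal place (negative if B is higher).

Regimen A: f = (1/2)^(115/34) ≈ 0.0959; Cmin,ss = (1045/77)·f/(1−f) ≈ 1.440 mg/L.
Regimen B: f = (1/2)^(17/34) ≈ 0.7071; Cmin,ss = (1211/77)·f/(1−f) ≈ 37.968 mg/L.
Difference ≈ 1.440 − 37.968 ≈ -36.528 mg/L.

-36.5 mg/L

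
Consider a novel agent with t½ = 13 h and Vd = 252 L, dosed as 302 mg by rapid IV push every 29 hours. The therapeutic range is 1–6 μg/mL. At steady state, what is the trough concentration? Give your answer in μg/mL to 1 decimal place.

0.3 μg/mL

Over one 29-h interval, 29/13 ≈ 2.2308 half-lives elapse, leaving f ≈ 0.2130 of each dose.
At steady state, accumulation factor R = 1/(1 − e^(−kτ)) ≈ 1.2706.
Single-dose peak C₀ = D/Vd = 302/252 ≈ 1.198 μg/mL.
Steady-state peak Cmax,ss = C₀·R ≈ 1.198 × 1.2706 ≈ 1.522 μg/mL.
Steady-state trough Cmin,ss = Cmax,ss·f ≈ 1.522 × 0.2130 ≈ 0.324 μg/mL.
Trough 0.3 μg/mL vs MEC 1 μg/mL: subtherapeutic.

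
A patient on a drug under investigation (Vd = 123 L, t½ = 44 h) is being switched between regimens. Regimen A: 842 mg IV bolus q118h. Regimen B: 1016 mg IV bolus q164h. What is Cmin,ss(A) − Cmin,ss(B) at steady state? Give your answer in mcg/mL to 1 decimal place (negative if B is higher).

0.6 mcg/mL

Regimen A: f = (1/2)^(118/44) ≈ 0.1558; Cmin,ss = (842/123)·f/(1−f) ≈ 1.263 mcg/mL.
Regimen B: f = (1/2)^(164/44) ≈ 0.0755; Cmin,ss = (1016/123)·f/(1−f) ≈ 0.675 mcg/mL.
Difference ≈ 1.263 − 0.675 ≈ 0.588 mcg/mL.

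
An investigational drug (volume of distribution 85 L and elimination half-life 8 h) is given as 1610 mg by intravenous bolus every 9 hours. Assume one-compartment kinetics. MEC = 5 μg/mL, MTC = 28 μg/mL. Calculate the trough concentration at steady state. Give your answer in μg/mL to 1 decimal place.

k = ln2/t½ = ln2/8 ≈ 0.086643 h⁻¹; fraction remaining f = e^(−kτ) = e^(−0.086643×9) ≈ 0.4585.
Each bolus raises the concentration by D/Vd = 1610/85 ≈ 18.941 μg/mL.
Steady-state trough Cmin,ss = C₀·f/(1−f) ≈ 18.941 × 0.4585/0.5415 ≈ 16.038 μg/mL.
Trough 16.0 μg/mL vs MEC 5 μg/mL: adequate.

16.0 μg/mL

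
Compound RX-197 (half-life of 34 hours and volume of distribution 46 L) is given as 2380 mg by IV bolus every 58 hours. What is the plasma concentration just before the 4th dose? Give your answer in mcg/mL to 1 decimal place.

f = (1/2)^(τ/t½) = (1/2)^(58/34) ≈ 0.3065.
C₀ = D/Vd = 2380/46 ≈ 51.739 mcg/mL.
Before the 4th dose, 3 doses have been given. Superposition: Cmin = C₀·(f + f² + … + f^3).
≈ 51.739 × (0.3065 + 0.0939 + 0.0288) ≈ 51.739 × 0.4292 ≈ 22.206 mcg/mL.

22.2 mcg/mL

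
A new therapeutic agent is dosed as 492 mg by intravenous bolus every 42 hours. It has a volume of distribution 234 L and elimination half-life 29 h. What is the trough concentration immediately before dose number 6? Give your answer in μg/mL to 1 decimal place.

f = (1/2)^(τ/t½) = (1/2)^(42/29) ≈ 0.3665.
C₀ = D/Vd = 492/234 ≈ 2.103 μg/mL.
Before the 6th dose, 5 doses have been given. Superposition: Cmin = C₀·(f + f² + … + f^5).
≈ 2.103 × (0.3665 + 0.1343 + 0.0492 + 0.0180 + 0.0066) ≈ 2.103 × 0.5746 ≈ 1.208 μg/mL.

1.2 μg/mL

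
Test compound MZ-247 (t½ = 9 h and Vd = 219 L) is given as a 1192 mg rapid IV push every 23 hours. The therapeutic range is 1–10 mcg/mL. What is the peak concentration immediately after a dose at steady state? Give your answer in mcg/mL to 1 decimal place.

6.6 mcg/mL

k = ln2/t½ = ln2/9 ≈ 0.077016 h⁻¹; fraction remaining f = e^(−kτ) = e^(−0.077016×23) ≈ 0.1701.
At steady state, accumulation factor R = 1/(1 − e^(−kτ)) ≈ 1.2050.
Single-dose peak C₀ = D/Vd = 1192/219 ≈ 5.443 mcg/mL.
Steady-state peak Cmax,ss = C₀·R ≈ 5.443 × 1.2050 ≈ 6.559 mcg/mL.
Peak 6.6 mcg/mL vs MTC 10 mcg/mL: below toxic threshold.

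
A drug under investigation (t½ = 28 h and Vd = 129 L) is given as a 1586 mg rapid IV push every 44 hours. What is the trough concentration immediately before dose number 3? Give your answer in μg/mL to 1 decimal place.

5.5 μg/mL

f = (1/2)^(τ/t½) = (1/2)^(44/28) ≈ 0.3365.
C₀ = D/Vd = 1586/129 ≈ 12.295 μg/mL.
Before the 3rd dose, 2 doses have been given. Superposition: Cmin = C₀·(f + f²).
≈ 12.295 × (0.3365 + 0.1132) ≈ 12.295 × 0.4497 ≈ 5.529 μg/mL.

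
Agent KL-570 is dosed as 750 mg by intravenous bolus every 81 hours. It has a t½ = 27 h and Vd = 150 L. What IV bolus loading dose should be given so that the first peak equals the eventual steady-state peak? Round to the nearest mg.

f = (1/2)^(81/27) ≈ 0.125000; accumulation ratio R = 1/(1−f) ≈ 1.14286.
Loading dose to hit Cmax,ss on first dose: D_load = D_maint·R ≈ 750 × 1.14286 ≈ 857.14 mg.

857 mg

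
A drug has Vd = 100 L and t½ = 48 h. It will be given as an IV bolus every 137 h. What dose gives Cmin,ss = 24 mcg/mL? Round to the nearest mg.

τ/t½ = 137/48 ≈ 2.8542, so f = (1/2)^(137/48) ≈ 0.138296.
Cmin,ss = (D/Vd)·f/(1−f), so D = Cmin,ss·Vd·(1−f)/f.
D = 24 × 100 × (1−f)/f ≈ 24 × 100 × 6.23087 ≈ 14954.09 mg.

14954 mg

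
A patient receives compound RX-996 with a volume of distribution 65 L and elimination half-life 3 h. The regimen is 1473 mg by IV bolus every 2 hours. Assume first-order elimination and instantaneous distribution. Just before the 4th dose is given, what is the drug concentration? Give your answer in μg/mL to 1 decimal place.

f = (1/2)^(τ/t½) = (1/2)^(2/3) ≈ 0.6300.
C₀ = D/Vd = 1473/65 ≈ 22.662 μg/mL.
Before the 4th dose, 3 doses have been given. Superposition: Cmin = C₀·(f + f² + … + f^3).
≈ 22.662 × (0.6300 + 0.3969 + 0.2500) ≈ 22.662 × 1.2769 ≈ 28.937 μg/mL.

28.9 μg/mL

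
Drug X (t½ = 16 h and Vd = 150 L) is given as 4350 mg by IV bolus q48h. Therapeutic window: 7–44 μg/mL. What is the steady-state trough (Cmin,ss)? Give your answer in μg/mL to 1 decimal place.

4.1 μg/mL

The dosing interval is 3 half-lives, so f = 2^(−3) = 0.125.
At steady state, R = 1/(1 − 0.125) = 8/7.
Single-dose peak C₀ = D/Vd = 4350/150 = 29 μg/mL.
Steady-state peak Cmax,ss = C₀·R = 29 × 8/7 ≈ 33.143 μg/mL.
Steady-state trough Cmin,ss = Cmax,ss·f ≈ 33.143 × 0.125 ≈ 4.143 μg/mL.
Trough 4.1 μg/mL vs MEC 7 μg/mL: subtherapeutic.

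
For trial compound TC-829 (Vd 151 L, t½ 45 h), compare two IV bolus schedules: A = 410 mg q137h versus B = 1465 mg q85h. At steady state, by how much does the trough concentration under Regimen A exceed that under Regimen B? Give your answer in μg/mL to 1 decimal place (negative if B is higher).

-3.2 μg/mL

Regimen A: f = (1/2)^(137/45) ≈ 0.1212; Cmin,ss = (410/151)·f/(1−f) ≈ 0.374 μg/mL.
Regimen B: f = (1/2)^(85/45) ≈ 0.2700; Cmin,ss = (1465/151)·f/(1−f) ≈ 3.588 μg/mL.
Difference ≈ 0.374 − 3.588 ≈ -3.214 μg/mL.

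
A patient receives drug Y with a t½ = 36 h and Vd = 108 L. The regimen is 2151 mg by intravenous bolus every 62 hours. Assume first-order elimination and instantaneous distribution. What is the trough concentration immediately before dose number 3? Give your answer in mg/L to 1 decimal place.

f = (1/2)^(τ/t½) = (1/2)^(62/36) ≈ 0.3031.
C₀ = D/Vd = 2151/108 ≈ 19.917 mg/L.
Before the 3rd dose, 2 doses have been given. Superposition: Cmin = C₀·(f + f²).
≈ 19.917 × (0.3031 + 0.0919) ≈ 19.917 × 0.3950 ≈ 7.867 mg/L.

7.9 mg/L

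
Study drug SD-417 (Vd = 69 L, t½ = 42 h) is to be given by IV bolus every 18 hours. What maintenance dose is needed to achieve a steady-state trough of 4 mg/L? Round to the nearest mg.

τ/t½ = 18/42 ≈ 0.42857, so f = (1/2)^(18/42) ≈ 0.742997.
Cmin,ss = (D/Vd)·f/(1−f), so D = Cmin,ss·Vd·(1−f)/f.
D = 4 × 69 × (1−f)/f ≈ 4 × 69 × 0.34590 ≈ 95.47 mg.

95 mg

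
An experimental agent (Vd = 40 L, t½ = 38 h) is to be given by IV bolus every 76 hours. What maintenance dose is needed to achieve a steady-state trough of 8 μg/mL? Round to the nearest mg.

960 mg

τ/t½ = 76/38 ≈ 2, so f = (1/2)^(76/38) ≈ 0.250000.
Cmin,ss = (D/Vd)·f/(1−f), so D = Cmin,ss·Vd·(1−f)/f.
D = 8 × 40 × (1−f)/f ≈ 8 × 40 × 3.00000 ≈ 960.00 mg.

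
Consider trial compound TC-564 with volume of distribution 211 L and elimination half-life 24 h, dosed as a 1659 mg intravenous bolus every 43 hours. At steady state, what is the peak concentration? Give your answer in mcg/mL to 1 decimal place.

11.1 mcg/mL

τ/t½ = 43/24 ≈ 1.7917, so fraction remaining f = (1/2)^(43/24) ≈ 0.2888.
Accumulation ratio R = 1/(1 − f) ≈ 1/0.7112 ≈ 1.4061.
Each bolus raises the concentration by D/Vd = 1659/211 ≈ 7.863 mcg/mL.
Steady-state peak Cmax,ss = C₀·R ≈ 7.863 × 1.4061 ≈ 11.056 mcg/mL.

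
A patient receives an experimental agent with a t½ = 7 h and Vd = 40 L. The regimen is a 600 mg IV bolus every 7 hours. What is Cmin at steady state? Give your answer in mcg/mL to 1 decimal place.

The dosing interval is 1 half-life, so f = 2^(−1) = 0.5.
At steady state, R = 1/(1 − 0.5) = 2/1.
Single-dose peak C₀ = D/Vd = 600/40 = 15 mcg/mL.
Steady-state peak Cmax,ss = C₀·R = 15 × 2/1 ≈ 30.000 mcg/mL.
Steady-state trough Cmin,ss = Cmax,ss·f ≈ 30.000 × 0.5 ≈ 15.000 mcg/mL.

15.0 mcg/mL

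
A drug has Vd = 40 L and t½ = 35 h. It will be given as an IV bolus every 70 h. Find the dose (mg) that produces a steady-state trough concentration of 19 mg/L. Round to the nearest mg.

τ/t½ = 70/35 ≈ 2, so f = (1/2)^(70/35) ≈ 0.250000.
Cmin,ss = (D/Vd)·f/(1−f), so D = Cmin,ss·Vd·(1−f)/f.
D = 19 × 40 × (1−f)/f ≈ 19 × 40 × 3.00000 ≈ 2280.00 mg.

2280 mg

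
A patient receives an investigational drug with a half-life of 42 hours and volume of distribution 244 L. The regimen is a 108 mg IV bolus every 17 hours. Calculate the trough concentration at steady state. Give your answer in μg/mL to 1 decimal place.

1.4 μg/mL

Over one 17-h interval, 17/42 ≈ 0.40476 half-lives elapse, leaving f ≈ 0.7554 of each dose.
Each bolus raises the concentration by D/Vd = 108/244 ≈ 0.443 μg/mL.
Steady-state trough Cmin,ss = C₀·f/(1−f) ≈ 0.443 × 0.7554/0.2446 ≈ 1.368 μg/mL.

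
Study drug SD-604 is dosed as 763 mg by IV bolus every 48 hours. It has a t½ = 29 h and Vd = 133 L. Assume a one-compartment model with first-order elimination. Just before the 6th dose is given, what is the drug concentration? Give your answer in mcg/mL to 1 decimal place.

f = (1/2)^(τ/t½) = (1/2)^(48/29) ≈ 0.3175.
C₀ = D/Vd = 763/133 ≈ 5.737 mcg/mL.
Before the 6th dose, 5 doses have been given. Superposition: Cmin = C₀·(f + f² + … + f^5).
≈ 5.737 × (0.3175 + 0.1008 + 0.0320 + 0.0102 + 0.0032) ≈ 5.737 × 0.4637 ≈ 2.660 mcg/mL.

2.7 mcg/mL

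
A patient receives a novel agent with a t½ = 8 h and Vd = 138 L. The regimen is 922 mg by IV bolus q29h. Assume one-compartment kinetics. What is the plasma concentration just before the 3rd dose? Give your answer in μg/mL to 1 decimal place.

0.6 μg/mL

f = (1/2)^(τ/t½) = (1/2)^(29/8) ≈ 0.0811.
C₀ = D/Vd = 922/138 ≈ 6.681 μg/mL.
Before the 3rd dose, 2 doses have been given. Superposition: Cmin = C₀·(f + f²).
≈ 6.681 × (0.0811 + 0.0066) ≈ 6.681 × 0.0877 ≈ 0.586 μg/mL.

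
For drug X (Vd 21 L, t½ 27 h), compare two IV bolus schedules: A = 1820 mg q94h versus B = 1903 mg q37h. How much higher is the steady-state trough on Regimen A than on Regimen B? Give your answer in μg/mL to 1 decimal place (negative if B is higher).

-48.6 μg/mL

Regimen A: f = (1/2)^(94/27) ≈ 0.0895; Cmin,ss = (1820/21)·f/(1−f) ≈ 8.519 μg/mL.
Regimen B: f = (1/2)^(37/27) ≈ 0.3868; Cmin,ss = (1903/21)·f/(1−f) ≈ 57.162 μg/mL.
Difference ≈ 8.519 − 57.162 ≈ -48.643 μg/mL.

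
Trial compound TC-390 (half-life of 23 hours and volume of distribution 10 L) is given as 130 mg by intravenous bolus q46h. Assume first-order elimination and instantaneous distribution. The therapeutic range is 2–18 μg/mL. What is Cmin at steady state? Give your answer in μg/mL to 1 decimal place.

τ = 46 h = 2 half-lives, so f = (1/2)^2 = 0.25.
Accumulation ratio R = 1/(1 − f) = 1/0.75 = 4/3.
Single-dose peak C₀ = D/Vd = 130/10 = 13 μg/mL.
Steady-state peak Cmax,ss = C₀·R = 13 × 4/3 ≈ 17.333 μg/mL.
Steady-state trough Cmin,ss = Cmax,ss·f ≈ 17.333 × 0.25 ≈ 4.333 μg/mL.
Trough 4.3 μg/mL vs MEC 2 μg/mL: adequate.

4.3 μg/mL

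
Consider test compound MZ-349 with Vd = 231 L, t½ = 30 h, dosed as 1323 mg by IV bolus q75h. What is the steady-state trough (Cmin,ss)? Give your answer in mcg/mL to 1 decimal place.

k = ln2/t½ = ln2/30 ≈ 0.023105 h⁻¹; fraction remaining f = e^(−kτ) = e^(−0.023105×75) ≈ 0.1768.
Accumulation ratio R = 1/(1 − f) ≈ 1/0.8232 ≈ 1.2148.
Single-dose peak C₀ = D/Vd = 1323/231 ≈ 5.727 mcg/mL.
Cmax,ss = C₀/(1 − f) ≈ 5.727/0.8232 ≈ 6.957 mcg/mL.
Steady-state trough Cmin,ss = Cmax,ss·f ≈ 6.957 × 0.1768 ≈ 1.230 mcg/mL.

1.2 mcg/mL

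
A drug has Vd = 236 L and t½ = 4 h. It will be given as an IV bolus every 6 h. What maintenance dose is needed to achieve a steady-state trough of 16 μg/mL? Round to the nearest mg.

τ/t½ = 6/4 ≈ 1.5, so f = (1/2)^(6/4) ≈ 0.353553.
Cmin,ss = (D/Vd)·f/(1−f), so D = Cmin,ss·Vd·(1−f)/f.
D = 16 × 236 × (1−f)/f ≈ 16 × 236 × 1.82843 ≈ 6904.15 mg.

6904 mg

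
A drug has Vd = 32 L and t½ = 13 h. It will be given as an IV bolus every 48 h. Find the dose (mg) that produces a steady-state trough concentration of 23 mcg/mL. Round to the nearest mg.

τ/t½ = 48/13 ≈ 3.6923, so f = (1/2)^(48/13) ≈ 0.077358.
Cmin,ss = (D/Vd)·f/(1−f), so D = Cmin,ss·Vd·(1−f)/f.
D = 23 × 32 × (1−f)/f ≈ 23 × 32 × 11.92691 ≈ 8778.21 mg.

8778 mg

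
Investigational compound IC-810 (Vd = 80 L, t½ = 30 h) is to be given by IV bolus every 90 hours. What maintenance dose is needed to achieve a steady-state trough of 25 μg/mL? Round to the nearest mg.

τ/t½ = 90/30 ≈ 3, so f = (1/2)^(90/30) ≈ 0.125000.
Cmin,ss = (D/Vd)·f/(1−f), so D = Cmin,ss·Vd·(1−f)/f.
D = 25 × 80 × (1−f)/f ≈ 25 × 80 × 7.00000 ≈ 14000.00 mg.

14000 mg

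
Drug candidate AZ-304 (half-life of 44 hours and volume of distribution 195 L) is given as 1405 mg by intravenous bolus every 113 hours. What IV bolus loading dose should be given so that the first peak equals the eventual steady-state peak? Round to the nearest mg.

1690 mg

f = (1/2)^(113/44) ≈ 0.168617; accumulation ratio R = 1/(1−f) ≈ 1.20282.
Loading dose to hit Cmax,ss on first dose: D_load = D_maint·R ≈ 1405 × 1.20282 ≈ 1689.96 mg.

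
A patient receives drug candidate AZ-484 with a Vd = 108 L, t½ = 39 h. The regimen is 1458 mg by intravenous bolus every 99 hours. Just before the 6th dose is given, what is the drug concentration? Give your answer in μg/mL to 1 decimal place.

2.8 μg/mL

f = (1/2)^(τ/t½) = (1/2)^(99/39) ≈ 0.1721.
C₀ = D/Vd = 1458/108 ≈ 13.500 μg/mL.
Before the 6th dose, 5 doses have been given. Superposition: Cmin = C₀·(f + f² + … + f^5).
≈ 13.500 × (0.1721 + 0.0296 + 0.0051 + 0.0009 + 0.0002) ≈ 13.500 × 0.2079 ≈ 2.807 μg/mL.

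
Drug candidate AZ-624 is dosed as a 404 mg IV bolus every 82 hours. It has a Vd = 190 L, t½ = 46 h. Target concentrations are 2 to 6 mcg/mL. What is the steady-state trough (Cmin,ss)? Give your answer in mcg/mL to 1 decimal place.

0.9 mcg/mL

τ/t½ = 82/46 ≈ 1.7826, so fraction remaining f = (1/2)^(82/46) ≈ 0.2907.
Single-dose peak C₀ = D/Vd = 404/190 ≈ 2.126 mcg/mL.
Steady-state trough Cmin,ss = C₀·f/(1−f) ≈ 2.126 × 0.2907/0.7093 ≈ 0.871 mcg/mL.
Trough 0.9 mcg/mL vs MEC 2 mcg/mL: subtherapeutic.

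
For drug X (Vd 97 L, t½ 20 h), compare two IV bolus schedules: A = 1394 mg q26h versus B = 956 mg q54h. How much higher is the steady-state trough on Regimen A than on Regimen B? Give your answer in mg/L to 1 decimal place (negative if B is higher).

Regimen A: f = (1/2)^(26/20) ≈ 0.4061; Cmin,ss = (1394/97)·f/(1−f) ≈ 9.827 mg/L.
Regimen B: f = (1/2)^(54/20) ≈ 0.1539; Cmin,ss = (956/97)·f/(1−f) ≈ 1.793 mg/L.
Difference ≈ 9.827 − 1.793 ≈ 8.034 mg/L.

8.0 mg/L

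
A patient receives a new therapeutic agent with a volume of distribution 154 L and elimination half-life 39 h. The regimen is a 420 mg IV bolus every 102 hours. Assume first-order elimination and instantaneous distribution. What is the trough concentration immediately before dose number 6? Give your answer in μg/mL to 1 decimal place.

0.5 μg/mL

f = (1/2)^(τ/t½) = (1/2)^(102/39) ≈ 0.1632.
C₀ = D/Vd = 420/154 ≈ 2.727 μg/mL.
Before the 6th dose, 5 doses have been given. Superposition: Cmin = C₀·(f + f² + … + f^5).
≈ 2.727 × (0.1632 + 0.0266 + 0.0043 + 0.0007 + 0.0001) ≈ 2.727 × 0.1949 ≈ 0.531 μg/mL.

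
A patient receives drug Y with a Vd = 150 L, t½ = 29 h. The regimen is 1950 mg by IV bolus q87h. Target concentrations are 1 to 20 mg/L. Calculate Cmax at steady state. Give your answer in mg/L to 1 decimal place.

14.9 mg/L

τ = 87 h = 3 half-lives, so f = (1/2)^3 = 0.125.
At steady state, R = 1/(1 − 0.125) = 8/7.
Single-dose peak C₀ = D/Vd = 1950/150 = 13 mg/L.
Steady-state peak Cmax,ss = C₀·R = 13 × 8/7 ≈ 14.857 mg/L.
Peak 14.9 mg/L vs MTC 20 mg/L: below toxic threshold.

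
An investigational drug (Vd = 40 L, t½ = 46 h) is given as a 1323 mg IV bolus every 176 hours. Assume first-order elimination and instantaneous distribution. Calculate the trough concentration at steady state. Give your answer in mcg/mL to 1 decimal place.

2.5 mcg/mL

k = ln2/t½ = ln2/46 ≈ 0.015068 h⁻¹; fraction remaining f = e^(−kτ) = e^(−0.015068×176) ≈ 0.0705.
Accumulation ratio R = 1/(1 − f) ≈ 1/0.9295 ≈ 1.0758.
Each bolus raises the concentration by D/Vd = 1323/40 ≈ 33.075 mcg/mL.
Steady-state peak Cmax,ss = C₀·R ≈ 33.075 × 1.0758 ≈ 35.582 mcg/mL.
Steady-state trough Cmin,ss = Cmax,ss·f ≈ 35.582 × 0.0705 ≈ 2.509 mcg/mL.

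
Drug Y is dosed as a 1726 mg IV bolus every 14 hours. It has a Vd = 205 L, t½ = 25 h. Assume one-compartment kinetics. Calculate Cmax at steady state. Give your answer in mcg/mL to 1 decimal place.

26.2 mcg/mL

τ/t½ = 14/25 ≈ 0.56, so fraction remaining f = (1/2)^(14/25) ≈ 0.6783.
At steady state, accumulation factor R = 1/(1 − e^(−kτ)) ≈ 3.1085.
Each bolus raises the concentration by D/Vd = 1726/205 ≈ 8.420 mcg/mL.
Steady-state peak Cmax,ss = C₀·R ≈ 8.420 × 3.1085 ≈ 26.174 mcg/mL.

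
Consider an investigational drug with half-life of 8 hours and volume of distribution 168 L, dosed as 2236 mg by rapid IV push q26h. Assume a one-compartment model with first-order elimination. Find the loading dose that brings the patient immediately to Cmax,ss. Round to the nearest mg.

2499 mg

f = (1/2)^(26/8) ≈ 0.105112; accumulation ratio R = 1/(1−f) ≈ 1.11746.
Loading dose to hit Cmax,ss on first dose: D_load = D_maint·R ≈ 2236 × 1.11746 ≈ 2498.64 mg.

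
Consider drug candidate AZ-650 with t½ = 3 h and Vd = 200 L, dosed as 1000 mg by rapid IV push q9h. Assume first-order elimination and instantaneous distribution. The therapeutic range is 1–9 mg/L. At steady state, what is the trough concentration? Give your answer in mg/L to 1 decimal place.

0.7 mg/L

The dosing interval is 3 half-lives, so f = 2^(−3) = 0.125.
At steady state, R = 1/(1 − 0.125) = 8/7.
Single-dose peak C₀ = D/Vd = 1000/200 = 5 mg/L.
Steady-state peak Cmax,ss = C₀·R = 5 × 8/7 ≈ 5.714 mg/L.
Steady-state trough Cmin,ss = Cmax,ss·f ≈ 5.714 × 0.125 ≈ 0.714 mg/L.
Trough 0.7 mg/L vs MEC 1 mg/L: subtherapeutic.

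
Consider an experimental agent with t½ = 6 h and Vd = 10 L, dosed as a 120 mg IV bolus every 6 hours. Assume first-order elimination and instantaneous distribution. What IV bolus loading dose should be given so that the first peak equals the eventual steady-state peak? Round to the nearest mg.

f = (1/2)^(6/6) ≈ 0.500000; accumulation ratio R = 1/(1−f) ≈ 2.00000.
Loading dose to hit Cmax,ss on first dose: D_load = D_maint·R ≈ 120 × 2.00000 ≈ 240.00 mg.

240 mg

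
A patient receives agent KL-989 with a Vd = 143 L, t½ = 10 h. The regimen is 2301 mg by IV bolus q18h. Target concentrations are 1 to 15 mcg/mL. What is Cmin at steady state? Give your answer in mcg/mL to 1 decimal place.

Over one 18-h interval, 18/10 ≈ 1.8 half-lives elapse, leaving f ≈ 0.2872 of each dose.
Single-dose peak C₀ = D/Vd = 2301/143 ≈ 16.091 mcg/mL.
Steady-state trough Cmin,ss = C₀·f/(1−f) ≈ 16.091 × 0.2872/0.7128 ≈ 6.483 mcg/mL.
Trough 6.5 mcg/mL vs MEC 1 mcg/mL: adequate.

6.5 mcg/mL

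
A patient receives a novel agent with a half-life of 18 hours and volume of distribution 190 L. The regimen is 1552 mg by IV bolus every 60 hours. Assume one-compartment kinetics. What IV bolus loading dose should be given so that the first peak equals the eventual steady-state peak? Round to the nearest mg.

1723 mg

f = (1/2)^(60/18) ≈ 0.099213; accumulation ratio R = 1/(1−f) ≈ 1.11014.
Loading dose to hit Cmax,ss on first dose: D_load = D_maint·R ≈ 1552 × 1.11014 ≈ 1722.94 mg.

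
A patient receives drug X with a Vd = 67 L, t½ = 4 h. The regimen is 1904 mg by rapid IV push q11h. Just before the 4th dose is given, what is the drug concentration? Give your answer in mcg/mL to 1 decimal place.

f = (1/2)^(τ/t½) = (1/2)^(11/4) ≈ 0.1487.
C₀ = D/Vd = 1904/67 ≈ 28.418 mcg/mL.
Before the 4th dose, 3 doses have been given. Superposition: Cmin = C₀·(f + f² + … + f^3).
≈ 28.418 × (0.1487 + 0.0221 + 0.0033) ≈ 28.418 × 0.1741 ≈ 4.948 mcg/mL.

4.9 mcg/mL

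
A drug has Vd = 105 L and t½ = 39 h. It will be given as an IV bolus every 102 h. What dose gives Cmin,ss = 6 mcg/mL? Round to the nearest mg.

τ/t½ = 102/39 ≈ 2.6154, so f = (1/2)^(102/39) ≈ 0.163189.
Cmin,ss = (D/Vd)·f/(1−f), so D = Cmin,ss·Vd·(1−f)/f.
D = 6 × 105 × (1−f)/f ≈ 6 × 105 × 5.12786 ≈ 3230.55 mg.

3231 mg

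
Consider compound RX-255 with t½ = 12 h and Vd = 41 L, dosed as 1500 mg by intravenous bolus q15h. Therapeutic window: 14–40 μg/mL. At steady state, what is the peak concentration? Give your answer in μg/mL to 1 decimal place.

Over one 15-h interval, 15/12 ≈ 1.25 half-lives elapse, leaving f ≈ 0.4204 of each dose.
Accumulation ratio R = 1/(1 − f) ≈ 1/0.5796 ≈ 1.7253.
Single-dose peak C₀ = D/Vd = 1500/41 ≈ 36.585 μg/mL.
Steady-state peak Cmax,ss = C₀·R ≈ 36.585 × 1.7253 ≈ 63.120 μg/mL.
Peak 63.1 μg/mL vs MTC 40 μg/mL: exceeds toxic threshold.

63.1 μg/mL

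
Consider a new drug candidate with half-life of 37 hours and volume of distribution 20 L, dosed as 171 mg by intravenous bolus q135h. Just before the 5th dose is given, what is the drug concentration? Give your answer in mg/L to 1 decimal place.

f = (1/2)^(τ/t½) = (1/2)^(135/37) ≈ 0.0797.
C₀ = D/Vd = 171/20 ≈ 8.550 mg/L.
Before the 5th dose, 4 doses have been given. Superposition: Cmin = C₀·(f + f² + … + f^4).
≈ 8.550 × (0.0797 + 0.0064 + 0.0005 + 0.0000) ≈ 8.550 × 0.0866 ≈ 0.740 mg/L.

0.7 mg/L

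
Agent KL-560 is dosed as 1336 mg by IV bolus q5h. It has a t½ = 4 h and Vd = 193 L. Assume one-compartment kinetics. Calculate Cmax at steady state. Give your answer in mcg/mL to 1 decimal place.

11.9 mcg/mL

τ/t½ = 5/4 ≈ 1.25, so fraction remaining f = (1/2)^(5/4) ≈ 0.4204.
At steady state, accumulation factor R = 1/(1 − e^(−kτ)) ≈ 1.7253.
Each bolus raises the concentration by D/Vd = 1336/193 ≈ 6.922 mcg/mL.
Cmax,ss = C₀/(1 − f) ≈ 6.922/0.5796 ≈ 11.943 mcg/mL.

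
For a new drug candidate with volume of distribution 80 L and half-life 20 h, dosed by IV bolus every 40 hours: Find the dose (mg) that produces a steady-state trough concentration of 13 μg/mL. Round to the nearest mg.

τ/t½ = 40/20 ≈ 2, so f = (1/2)^(40/20) ≈ 0.250000.
Cmin,ss = (D/Vd)·f/(1−f), so D = Cmin,ss·Vd·(1−f)/f.
D = 13 × 80 × (1−f)/f ≈ 13 × 80 × 3.00000 ≈ 3120.00 mg.

3120 mg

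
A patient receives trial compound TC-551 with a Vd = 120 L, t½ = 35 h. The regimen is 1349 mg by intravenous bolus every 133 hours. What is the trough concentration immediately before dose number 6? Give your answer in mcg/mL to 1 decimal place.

0.9 mcg/mL

f = (1/2)^(τ/t½) = (1/2)^(133/35) ≈ 0.0718.
C₀ = D/Vd = 1349/120 ≈ 11.242 mcg/mL.
Before the 6th dose, 5 doses have been given. Superposition: Cmin = C₀·(f + f² + … + f^5).
≈ 11.242 × (0.0718 + 0.0052 + 0.0004 + 0.0000 + 0.0000) ≈ 11.242 × 0.0774 ≈ 0.870 mcg/mL.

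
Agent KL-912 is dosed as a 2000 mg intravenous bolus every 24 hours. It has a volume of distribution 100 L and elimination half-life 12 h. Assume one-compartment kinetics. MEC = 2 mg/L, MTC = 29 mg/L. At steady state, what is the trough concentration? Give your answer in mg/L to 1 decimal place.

6.7 mg/L

The dosing interval is 2 half-lives, so f = 2^(−2) = 0.25.
At steady state, R = 1/(1 − 0.25) = 4/3.
Single-dose peak C₀ = D/Vd = 2000/100 = 20 mg/L.
Steady-state peak Cmax,ss = C₀·R = 20 × 4/3 ≈ 26.667 mg/L.
Steady-state trough Cmin,ss = Cmax,ss·f ≈ 26.667 × 0.25 ≈ 6.667 mg/L.
Trough 6.7 mg/L vs MEC 2 mg/L: adequate.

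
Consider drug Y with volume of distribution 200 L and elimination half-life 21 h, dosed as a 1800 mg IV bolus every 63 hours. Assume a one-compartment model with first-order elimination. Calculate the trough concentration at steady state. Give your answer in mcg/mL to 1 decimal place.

The dosing interval is 3 half-lives, so f = 2^(−3) = 0.125.
At steady state, R = 1/(1 − 0.125) = 8/7.
Single-dose peak C₀ = D/Vd = 1800/200 = 9 mcg/mL.
Steady-state peak Cmax,ss = C₀·R = 9 × 8/7 ≈ 10.286 mcg/mL.
Steady-state trough Cmin,ss = Cmax,ss·f ≈ 10.286 × 0.125 ≈ 1.286 mcg/mL.

1.3 mcg/mL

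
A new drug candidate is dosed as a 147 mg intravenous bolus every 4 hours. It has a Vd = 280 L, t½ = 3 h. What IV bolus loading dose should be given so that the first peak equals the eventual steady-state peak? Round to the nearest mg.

f = (1/2)^(4/3) ≈ 0.396850; accumulation ratio R = 1/(1−f) ≈ 1.65796.
Loading dose to hit Cmax,ss on first dose: D_load = D_maint·R ≈ 147 × 1.65796 ≈ 243.72 mg.

244 mg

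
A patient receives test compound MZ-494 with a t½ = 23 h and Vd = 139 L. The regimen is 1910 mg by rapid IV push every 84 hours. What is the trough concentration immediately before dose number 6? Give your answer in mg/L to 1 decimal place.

1.2 mg/L

f = (1/2)^(τ/t½) = (1/2)^(84/23) ≈ 0.0795.
C₀ = D/Vd = 1910/139 ≈ 13.741 mg/L.
Before the 6th dose, 5 doses have been given. Superposition: Cmin = C₀·(f + f² + … + f^5).
≈ 13.741 × (0.0795 + 0.0063 + 0.0005 + 0.0000 + 0.0000) ≈ 13.741 × 0.0863 ≈ 1.186 mg/L.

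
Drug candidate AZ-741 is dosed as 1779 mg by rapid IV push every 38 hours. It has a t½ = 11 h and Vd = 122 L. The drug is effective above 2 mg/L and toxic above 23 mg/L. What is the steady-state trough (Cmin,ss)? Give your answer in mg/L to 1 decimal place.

τ/t½ = 38/11 ≈ 3.4545, so fraction remaining f = (1/2)^(38/11) ≈ 0.0912.
At steady state, accumulation factor R = 1/(1 − e^(−kτ)) ≈ 1.1004.
Single-dose peak C₀ = D/Vd = 1779/122 ≈ 14.582 mg/L.
Cmax,ss = C₀/(1 − f) ≈ 14.582/0.9088 ≈ 16.045 mg/L.
One interval later, Cmin,ss = Cmax,ss·e^(−kτ) ≈ 16.045 × 0.0912 ≈ 1.463 mg/L.
Trough 1.5 mg/L vs MEC 2 mg/L: subtherapeutic.

1.5 mg/L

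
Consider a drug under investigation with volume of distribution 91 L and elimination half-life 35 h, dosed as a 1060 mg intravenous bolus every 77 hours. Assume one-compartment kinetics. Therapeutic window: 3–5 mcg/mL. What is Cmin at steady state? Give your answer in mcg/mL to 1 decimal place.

3.2 mcg/mL

τ/t½ = 77/35 ≈ 2.2, so fraction remaining f = (1/2)^(77/35) ≈ 0.2176.
Single-dose peak C₀ = D/Vd = 1060/91 ≈ 11.648 mcg/mL.
Steady-state trough Cmin,ss = C₀·f/(1−f) ≈ 11.648 × 0.2176/0.7824 ≈ 3.240 mcg/mL.
Trough 3.2 mcg/mL vs MEC 3 mcg/mL: adequate.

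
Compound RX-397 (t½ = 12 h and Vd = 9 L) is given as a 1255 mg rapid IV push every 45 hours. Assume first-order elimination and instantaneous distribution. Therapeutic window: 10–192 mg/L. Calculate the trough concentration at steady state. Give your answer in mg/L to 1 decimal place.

τ/t½ = 45/12 ≈ 3.75, so fraction remaining f = (1/2)^(45/12) ≈ 0.0743.
At steady state, accumulation factor R = 1/(1 − e^(−kτ)) ≈ 1.0803.
Single-dose peak C₀ = D/Vd = 1255/9 ≈ 139.444 mg/L.
Steady-state peak Cmax,ss = C₀·R ≈ 139.444 × 1.0803 ≈ 150.641 mg/L.
Steady-state trough Cmin,ss = Cmax,ss·f ≈ 150.641 × 0.0743 ≈ 11.193 mg/L.
Trough 11.2 mg/L vs MEC 10 mg/L: adequate.

11.2 mg/L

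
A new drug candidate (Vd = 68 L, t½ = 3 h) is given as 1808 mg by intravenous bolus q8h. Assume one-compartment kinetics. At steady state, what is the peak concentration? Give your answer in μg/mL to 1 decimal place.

31.6 μg/mL

τ/t½ = 8/3 ≈ 2.6667, so fraction remaining f = (1/2)^(8/3) ≈ 0.1575.
Accumulation ratio R = 1/(1 − f) ≈ 1/0.8425 ≈ 1.1869.
Each bolus raises the concentration by D/Vd = 1808/68 ≈ 26.588 μg/mL.
Steady-state peak Cmax,ss = C₀·R ≈ 26.588 × 1.1869 ≈ 31.557 μg/mL.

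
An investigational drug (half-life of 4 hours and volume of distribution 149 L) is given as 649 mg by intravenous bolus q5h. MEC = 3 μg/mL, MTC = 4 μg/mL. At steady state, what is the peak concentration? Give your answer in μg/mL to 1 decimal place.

7.5 μg/mL

τ/t½ = 5/4 ≈ 1.25, so fraction remaining f = (1/2)^(5/4) ≈ 0.4204.
At steady state, accumulation factor R = 1/(1 − e^(−kτ)) ≈ 1.7253.
Single-dose peak C₀ = D/Vd = 649/149 ≈ 4.356 μg/mL.
Steady-state peak Cmax,ss = C₀·R ≈ 4.356 × 1.7253 ≈ 7.515 μg/mL.
Peak 7.5 μg/mL vs MTC 4 μg/mL: exceeds toxic threshold.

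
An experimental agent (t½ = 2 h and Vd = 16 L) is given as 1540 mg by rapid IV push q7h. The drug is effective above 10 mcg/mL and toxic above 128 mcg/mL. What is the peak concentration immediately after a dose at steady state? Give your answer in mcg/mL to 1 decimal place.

105.6 mcg/mL

Over one 7-h interval, 7/2 ≈ 3.5 half-lives elapse, leaving f ≈ 0.0884 of each dose.
Accumulation ratio R = 1/(1 − f) ≈ 1/0.9116 ≈ 1.0970.
Each bolus raises the concentration by D/Vd = 1540/16 ≈ 96.250 mcg/mL.
Steady-state peak Cmax,ss = C₀·R ≈ 96.250 × 1.0970 ≈ 105.586 mcg/mL.
Peak 105.6 mcg/mL vs MTC 128 mcg/mL: below toxic threshold.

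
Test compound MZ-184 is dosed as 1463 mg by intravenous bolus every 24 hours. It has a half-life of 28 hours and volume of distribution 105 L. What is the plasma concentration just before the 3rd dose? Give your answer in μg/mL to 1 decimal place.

11.9 μg/mL

f = (1/2)^(τ/t½) = (1/2)^(24/28) ≈ 0.5520.
C₀ = D/Vd = 1463/105 ≈ 13.933 μg/mL.
Before the 3rd dose, 2 doses have been given. Superposition: Cmin = C₀·(f + f²).
≈ 13.933 × (0.5520 + 0.3047) ≈ 13.933 × 0.8567 ≈ 11.936 μg/mL.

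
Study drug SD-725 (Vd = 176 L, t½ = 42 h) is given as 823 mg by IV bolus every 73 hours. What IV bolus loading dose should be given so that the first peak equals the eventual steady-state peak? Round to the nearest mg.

1175 mg

f = (1/2)^(73/42) ≈ 0.299765; accumulation ratio R = 1/(1−f) ≈ 1.42809.
Loading dose to hit Cmax,ss on first dose: D_load = D_maint·R ≈ 823 × 1.42809 ≈ 1175.32 mg.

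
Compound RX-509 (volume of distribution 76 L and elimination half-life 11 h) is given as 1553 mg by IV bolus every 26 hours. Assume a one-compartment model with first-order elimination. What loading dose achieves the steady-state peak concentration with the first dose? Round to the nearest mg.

1928 mg

f = (1/2)^(26/11) ≈ 0.194301; accumulation ratio R = 1/(1−f) ≈ 1.24116.
Loading dose to hit Cmax,ss on first dose: D_load = D_maint·R ≈ 1553 × 1.24116 ≈ 1927.52 mg.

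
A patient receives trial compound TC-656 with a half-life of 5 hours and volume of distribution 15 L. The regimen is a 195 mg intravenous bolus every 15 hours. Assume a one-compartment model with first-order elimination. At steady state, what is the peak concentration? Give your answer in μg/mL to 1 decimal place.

τ = 15 h = 3 half-lives, so f = (1/2)^3 = 0.125.
At steady state, R = 1/(1 − 0.125) = 8/7.
Single-dose peak C₀ = D/Vd = 195/15 = 13 μg/mL.
Steady-state peak Cmax,ss = C₀·R = 13 × 8/7 ≈ 14.857 μg/mL.

14.9 μg/mL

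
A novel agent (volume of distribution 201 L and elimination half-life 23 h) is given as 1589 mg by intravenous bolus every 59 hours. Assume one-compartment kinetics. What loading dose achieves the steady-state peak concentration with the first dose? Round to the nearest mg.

f = (1/2)^(59/23) ≈ 0.168963; accumulation ratio R = 1/(1−f) ≈ 1.20332.
Loading dose to hit Cmax,ss on first dose: D_load = D_maint·R ≈ 1589 × 1.20332 ≈ 1912.08 mg.

1912 mg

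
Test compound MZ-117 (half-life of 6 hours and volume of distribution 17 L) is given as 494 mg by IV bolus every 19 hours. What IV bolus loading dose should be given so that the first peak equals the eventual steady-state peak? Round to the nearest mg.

f = (1/2)^(19/6) ≈ 0.111362; accumulation ratio R = 1/(1−f) ≈ 1.12532.
Loading dose to hit Cmax,ss on first dose: D_load = D_maint·R ≈ 494 × 1.12532 ≈ 555.91 mg.

556 mg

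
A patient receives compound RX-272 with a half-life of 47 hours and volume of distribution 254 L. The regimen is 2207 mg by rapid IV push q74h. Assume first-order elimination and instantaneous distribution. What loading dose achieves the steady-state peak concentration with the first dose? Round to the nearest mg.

3323 mg

f = (1/2)^(74/47) ≈ 0.335767; accumulation ratio R = 1/(1−f) ≈ 1.50550.
Loading dose to hit Cmax,ss on first dose: D_load = D_maint·R ≈ 2207 × 1.50550 ≈ 3322.64 mg.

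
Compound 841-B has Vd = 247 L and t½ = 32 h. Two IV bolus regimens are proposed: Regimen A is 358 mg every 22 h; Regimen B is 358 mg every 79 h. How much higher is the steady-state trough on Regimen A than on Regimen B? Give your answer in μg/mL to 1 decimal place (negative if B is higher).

2.1 μg/mL

Regimen A: f = (1/2)^(22/32) ≈ 0.6209; Cmin,ss = (358/247)·f/(1−f) ≈ 2.374 μg/mL.
Regimen B: f = (1/2)^(79/32) ≈ 0.1806; Cmin,ss = (358/247)·f/(1−f) ≈ 0.319 μg/mL.
Difference ≈ 2.374 − 0.319 ≈ 2.055 μg/mL.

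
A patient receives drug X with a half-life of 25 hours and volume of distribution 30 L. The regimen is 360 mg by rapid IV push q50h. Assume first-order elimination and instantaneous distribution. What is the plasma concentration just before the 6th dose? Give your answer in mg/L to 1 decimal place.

f = (1/2)^(τ/t½) = (1/2)^(50/25) ≈ 0.2500.
C₀ = D/Vd = 360/30 ≈ 12.000 mg/L.
Before the 6th dose, 5 doses have been given. Superposition: Cmin = C₀·(f + f² + … + f^5).
≈ 12.000 × (0.2500 + 0.0625 + 0.0156 + 0.0039 + 0.0010) ≈ 12.000 × 0.3330 ≈ 3.996 mg/L.

4.0 mg/L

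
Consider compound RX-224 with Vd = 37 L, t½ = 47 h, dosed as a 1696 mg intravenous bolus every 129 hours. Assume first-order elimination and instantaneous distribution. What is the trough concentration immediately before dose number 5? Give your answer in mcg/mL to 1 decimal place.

f = (1/2)^(τ/t½) = (1/2)^(129/47) ≈ 0.1492.
C₀ = D/Vd = 1696/37 ≈ 45.838 mcg/mL.
Before the 5th dose, 4 doses have been given. Superposition: Cmin = C₀·(f + f² + … + f^4).
≈ 45.838 × (0.1492 + 0.0223 + 0.0033 + 0.0005) ≈ 45.838 × 0.1753 ≈ 8.035 mcg/mL.

8.0 mcg/mL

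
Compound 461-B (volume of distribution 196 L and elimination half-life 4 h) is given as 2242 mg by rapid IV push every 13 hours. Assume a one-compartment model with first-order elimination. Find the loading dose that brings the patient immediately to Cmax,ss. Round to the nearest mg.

2505 mg

f = (1/2)^(13/4) ≈ 0.105112; accumulation ratio R = 1/(1−f) ≈ 1.11746.
Loading dose to hit Cmax,ss on first dose: D_load = D_maint·R ≈ 2242 × 1.11746 ≈ 2505.35 mg.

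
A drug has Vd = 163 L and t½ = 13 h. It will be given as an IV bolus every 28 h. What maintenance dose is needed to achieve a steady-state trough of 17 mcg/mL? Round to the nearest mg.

τ/t½ = 28/13 ≈ 2.1538, so f = (1/2)^(28/13) ≈ 0.224713.
Cmin,ss = (D/Vd)·f/(1−f), so D = Cmin,ss·Vd·(1−f)/f.
D = 17 × 163 × (1−f)/f ≈ 17 × 163 × 3.45012 ≈ 9560.28 mg.

9560 mg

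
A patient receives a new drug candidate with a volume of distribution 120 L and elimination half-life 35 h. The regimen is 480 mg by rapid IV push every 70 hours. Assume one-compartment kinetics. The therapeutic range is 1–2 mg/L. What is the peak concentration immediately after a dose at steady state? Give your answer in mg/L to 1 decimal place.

The dosing interval is 2 half-lives, so f = 2^(−2) = 0.25.
Accumulation ratio R = 1/(1 − f) = 1/0.75 = 4/3.
Single-dose peak C₀ = D/Vd = 480/120 = 4 mg/L.
Steady-state peak Cmax,ss = C₀·R = 4 × 4/3 ≈ 5.333 mg/L.
Peak 5.3 mg/L vs MTC 2 mg/L: exceeds toxic threshold.

5.3 mg/L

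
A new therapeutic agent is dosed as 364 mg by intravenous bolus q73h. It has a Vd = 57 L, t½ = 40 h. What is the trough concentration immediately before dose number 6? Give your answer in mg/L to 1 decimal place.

f = (1/2)^(τ/t½) = (1/2)^(73/40) ≈ 0.2822.
C₀ = D/Vd = 364/57 ≈ 6.386 mg/L.
Before the 6th dose, 5 doses have been given. Superposition: Cmin = C₀·(f + f² + … + f^5).
≈ 6.386 × (0.2822 + 0.0796 + 0.0225 + 0.0063 + 0.0018) ≈ 6.386 × 0.3924 ≈ 2.506 mg/L.

2.5 mg/L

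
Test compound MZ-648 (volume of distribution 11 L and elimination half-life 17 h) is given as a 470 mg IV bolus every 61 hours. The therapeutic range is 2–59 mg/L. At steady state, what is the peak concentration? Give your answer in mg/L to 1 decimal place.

46.6 mg/L

k = ln2/t½ = ln2/17 ≈ 0.040773 h⁻¹; fraction remaining f = e^(−kτ) = e^(−0.040773×61) ≈ 0.0831.
At steady state, accumulation factor R = 1/(1 − e^(−kτ)) ≈ 1.0906.
Each bolus raises the concentration by D/Vd = 470/11 ≈ 42.727 mg/L.
Steady-state peak Cmax,ss = C₀·R ≈ 42.727 × 1.0906 ≈ 46.598 mg/L.
Peak 46.6 mg/L vs MTC 59 mg/L: below toxic threshold.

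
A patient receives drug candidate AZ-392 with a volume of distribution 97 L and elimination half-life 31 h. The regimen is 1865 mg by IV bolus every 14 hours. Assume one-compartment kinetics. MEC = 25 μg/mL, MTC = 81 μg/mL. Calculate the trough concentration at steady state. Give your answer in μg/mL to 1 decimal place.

Over one 14-h interval, 14/31 ≈ 0.45161 half-lives elapse, leaving f ≈ 0.7312 of each dose.
Accumulation ratio R = 1/(1 − f) ≈ 1/0.2688 ≈ 3.7202.
Each bolus raises the concentration by D/Vd = 1865/97 ≈ 19.227 μg/mL.
Steady-state peak Cmax,ss = C₀·R ≈ 19.227 × 3.7202 ≈ 71.528 μg/mL.
One interval later, Cmin,ss = Cmax,ss·e^(−kτ) ≈ 71.528 × 0.7312 ≈ 52.301 μg/mL.
Trough 52.3 μg/mL vs MEC 25 μg/mL: adequate.

52.3 μg/mL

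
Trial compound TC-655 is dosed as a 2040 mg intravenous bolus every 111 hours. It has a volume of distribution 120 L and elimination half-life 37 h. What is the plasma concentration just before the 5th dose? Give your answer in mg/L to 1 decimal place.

2.4 mg/L

f = (1/2)^(τ/t½) = (1/2)^(111/37) ≈ 0.1250.
C₀ = D/Vd = 2040/120 ≈ 17.000 mg/L.
Before the 5th dose, 4 doses have been given. Superposition: Cmin = C₀·(f + f² + … + f^4).
≈ 17.000 × (0.1250 + 0.0156 + 0.0020 + 0.0002) ≈ 17.000 × 0.1428 ≈ 2.428 mg/L.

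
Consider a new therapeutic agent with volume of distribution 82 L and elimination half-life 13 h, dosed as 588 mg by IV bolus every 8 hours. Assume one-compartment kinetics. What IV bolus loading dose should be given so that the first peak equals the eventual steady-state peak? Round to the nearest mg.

f = (1/2)^(8/13) ≈ 0.652756; accumulation ratio R = 1/(1−f) ≈ 2.87982.
Loading dose to hit Cmax,ss on first dose: D_load = D_maint·R ≈ 588 × 2.87982 ≈ 1693.33 mg.

1693 mg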